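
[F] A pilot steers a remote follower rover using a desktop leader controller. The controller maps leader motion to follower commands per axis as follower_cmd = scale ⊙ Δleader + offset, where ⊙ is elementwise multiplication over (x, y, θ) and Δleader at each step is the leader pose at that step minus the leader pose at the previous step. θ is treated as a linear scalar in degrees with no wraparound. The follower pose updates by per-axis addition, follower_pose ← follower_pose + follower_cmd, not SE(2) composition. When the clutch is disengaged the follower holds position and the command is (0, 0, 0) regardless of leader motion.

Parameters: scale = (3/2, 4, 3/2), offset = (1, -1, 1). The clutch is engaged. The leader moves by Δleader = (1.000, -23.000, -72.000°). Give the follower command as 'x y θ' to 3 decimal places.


2.500 -93.000 -107.000

axis x: 3/2·1.000 + 1 = 2.500
axis y: 4·-23.000 + -1 = -93.000
axis θ: 3/2·-72.000 + 1 = -107.000


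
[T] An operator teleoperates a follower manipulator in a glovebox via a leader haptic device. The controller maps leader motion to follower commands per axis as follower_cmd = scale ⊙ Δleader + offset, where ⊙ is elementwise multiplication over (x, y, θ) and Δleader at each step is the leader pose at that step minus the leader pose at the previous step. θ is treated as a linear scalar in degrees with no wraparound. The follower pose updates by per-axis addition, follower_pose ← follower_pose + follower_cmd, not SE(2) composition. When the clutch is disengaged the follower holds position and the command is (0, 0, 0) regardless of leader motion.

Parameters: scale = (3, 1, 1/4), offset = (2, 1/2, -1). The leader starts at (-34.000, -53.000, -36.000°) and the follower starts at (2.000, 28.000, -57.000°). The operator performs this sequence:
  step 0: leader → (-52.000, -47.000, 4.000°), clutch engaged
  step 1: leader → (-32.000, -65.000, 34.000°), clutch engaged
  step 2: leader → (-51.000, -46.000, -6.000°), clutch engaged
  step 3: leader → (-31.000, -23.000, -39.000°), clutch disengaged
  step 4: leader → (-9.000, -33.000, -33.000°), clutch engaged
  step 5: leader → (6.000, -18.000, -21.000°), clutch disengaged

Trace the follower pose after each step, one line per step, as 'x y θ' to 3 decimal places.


-50.000 34.500 -48.000
12.000 17.000 -41.500
-43.000 36.500 -52.500
-43.000 36.500 -52.500
25.000 27.000 -52.000
25.000 27.000 -52.000

step 0: Δleader=(-18.000, 6.000, 40.000°), engaged; cmd=(-52.000, 6.500, 9.000°) → follower=(-50.000, 34.500, -48.000°)
step 1: Δleader=(20.000, -18.000, 30.000°), engaged; cmd=(62.000, -17.500, 6.500°) → follower=(12.000, 17.000, -41.500°)
step 2: Δleader=(-19.000, 19.000, -40.000°), engaged; cmd=(-55.000, 19.500, -11.000°) → follower=(-43.000, 36.500, -52.500°)
step 3: Δleader=(20.000, 23.000, -33.000°), disengaged; cmd=(0,0,0) → follower holds at (-43.000, 36.500, -52.500°)
step 4: Δleader=(22.000, -10.000, 6.000°), engaged; cmd=(68.000, -9.500, 0.500°) → follower=(25.000, 27.000, -52.000°)
step 5: Δleader=(15.000, 15.000, 12.000°), disengaged; cmd=(0,0,0) → follower holds at (25.000, 27.000, -52.000°)


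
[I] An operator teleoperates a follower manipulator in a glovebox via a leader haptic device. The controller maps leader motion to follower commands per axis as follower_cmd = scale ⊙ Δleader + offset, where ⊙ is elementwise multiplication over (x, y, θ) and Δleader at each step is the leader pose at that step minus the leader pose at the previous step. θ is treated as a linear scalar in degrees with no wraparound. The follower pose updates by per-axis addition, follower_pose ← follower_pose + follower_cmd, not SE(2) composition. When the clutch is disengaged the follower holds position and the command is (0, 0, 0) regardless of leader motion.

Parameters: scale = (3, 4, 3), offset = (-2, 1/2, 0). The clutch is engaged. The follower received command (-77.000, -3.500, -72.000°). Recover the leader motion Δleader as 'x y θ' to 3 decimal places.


axis x: (-77.000 − -2) / (3) = -25.000
axis y: (-3.500 − 1/2) / (4) = -1.000
axis θ: (-72.000 − 0) / (3) = -24.000

-25.000 -1.000 -24.000


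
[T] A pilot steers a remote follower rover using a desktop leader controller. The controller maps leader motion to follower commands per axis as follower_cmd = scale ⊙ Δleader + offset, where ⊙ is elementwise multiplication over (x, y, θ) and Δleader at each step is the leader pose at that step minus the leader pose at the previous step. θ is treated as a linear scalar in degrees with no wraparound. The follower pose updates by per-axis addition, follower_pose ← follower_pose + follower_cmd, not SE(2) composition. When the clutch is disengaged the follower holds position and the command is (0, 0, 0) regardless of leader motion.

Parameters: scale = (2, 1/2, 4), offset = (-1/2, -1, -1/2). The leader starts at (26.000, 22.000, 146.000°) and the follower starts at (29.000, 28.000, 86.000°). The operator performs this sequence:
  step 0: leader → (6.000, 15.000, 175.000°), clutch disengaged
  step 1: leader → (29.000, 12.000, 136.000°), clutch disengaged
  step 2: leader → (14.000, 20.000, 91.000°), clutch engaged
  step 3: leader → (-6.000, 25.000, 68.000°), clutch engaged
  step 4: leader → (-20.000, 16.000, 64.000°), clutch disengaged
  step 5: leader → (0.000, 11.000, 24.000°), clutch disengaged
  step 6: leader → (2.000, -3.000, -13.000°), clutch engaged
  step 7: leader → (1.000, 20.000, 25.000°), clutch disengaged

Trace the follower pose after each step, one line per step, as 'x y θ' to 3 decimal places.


29.000 28.000 86.000
29.000 28.000 86.000
-1.500 31.000 -94.500
-42.000 32.500 -187.000
-42.000 32.500 -187.000
-42.000 32.500 -187.000
-38.500 24.500 -335.500
-38.500 24.500 -335.500

step 0: Δleader=(-20.000, -7.000, 29.000°), disengaged; cmd=(0,0,0) → follower holds at (29.000, 28.000, 86.000°)
step 1: Δleader=(23.000, -3.000, -39.000°), disengaged; cmd=(0,0,0) → follower holds at (29.000, 28.000, 86.000°)
step 2: Δleader=(-15.000, 8.000, -45.000°), engaged; cmd=(-30.500, 3.000, -180.500°) → follower=(-1.500, 31.000, -94.500°)
step 3: Δleader=(-20.000, 5.000, -23.000°), engaged; cmd=(-40.500, 1.500, -92.500°) → follower=(-42.000, 32.500, -187.000°)
step 4: Δleader=(-14.000, -9.000, -4.000°), disengaged; cmd=(0,0,0) → follower holds at (-42.000, 32.500, -187.000°)
step 5: Δleader=(20.000, -5.000, -40.000°), disengaged; cmd=(0,0,0) → follower holds at (-42.000, 32.500, -187.000°)
step 6: Δleader=(2.000, -14.000, -37.000°), engaged; cmd=(3.500, -8.000, -148.500°) → follower=(-38.500, 24.500, -335.500°)
step 7: Δleader=(-1.000, 23.000, 38.000°), disengaged; cmd=(0,0,0) → follower holds at (-38.500, 24.500, -335.500°)


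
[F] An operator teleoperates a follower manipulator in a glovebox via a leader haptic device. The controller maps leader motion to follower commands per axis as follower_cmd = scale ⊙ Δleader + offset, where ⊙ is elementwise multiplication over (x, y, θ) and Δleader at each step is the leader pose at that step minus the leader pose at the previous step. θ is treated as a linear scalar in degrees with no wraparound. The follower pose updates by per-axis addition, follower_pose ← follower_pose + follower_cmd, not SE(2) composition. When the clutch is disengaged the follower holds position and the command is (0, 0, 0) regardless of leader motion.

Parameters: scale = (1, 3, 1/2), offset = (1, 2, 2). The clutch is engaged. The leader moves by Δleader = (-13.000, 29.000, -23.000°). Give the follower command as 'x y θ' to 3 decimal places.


axis x: 1·-13.000 + 1 = -12.000
axis y: 3·29.000 + 2 = 89.000
axis θ: 1/2·-23.000 + 2 = -9.500

-12.000 89.000 -9.500


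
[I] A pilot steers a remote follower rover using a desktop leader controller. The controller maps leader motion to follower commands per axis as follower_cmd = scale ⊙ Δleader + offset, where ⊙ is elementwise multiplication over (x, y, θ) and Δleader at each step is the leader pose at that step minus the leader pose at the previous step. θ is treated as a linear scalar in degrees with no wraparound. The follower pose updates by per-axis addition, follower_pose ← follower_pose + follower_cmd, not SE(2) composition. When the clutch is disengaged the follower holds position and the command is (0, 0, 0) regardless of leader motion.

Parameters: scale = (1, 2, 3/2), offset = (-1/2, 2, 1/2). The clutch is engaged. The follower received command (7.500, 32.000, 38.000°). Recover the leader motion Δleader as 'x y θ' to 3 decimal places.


axis x: (7.500 − -1/2) / (1) = 8.000
axis y: (32.000 − 2) / (2) = 15.000
axis θ: (38.000 − 1/2) / (3/2) = 25.000

8.000 15.000 25.000


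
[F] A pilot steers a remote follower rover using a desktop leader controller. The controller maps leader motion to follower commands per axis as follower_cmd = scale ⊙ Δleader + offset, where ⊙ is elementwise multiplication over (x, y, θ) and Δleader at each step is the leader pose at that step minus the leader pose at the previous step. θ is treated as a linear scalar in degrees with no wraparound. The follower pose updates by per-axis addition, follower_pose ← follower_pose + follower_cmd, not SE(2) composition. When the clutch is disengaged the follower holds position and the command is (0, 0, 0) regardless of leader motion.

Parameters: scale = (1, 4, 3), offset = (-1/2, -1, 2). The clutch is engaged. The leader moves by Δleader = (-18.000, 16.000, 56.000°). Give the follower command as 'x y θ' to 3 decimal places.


axis x: 1·-18.000 + -1/2 = -18.500
axis y: 4·16.000 + -1 = 63.000
axis θ: 3·56.000 + 2 = 170.000

-18.500 63.000 170.000


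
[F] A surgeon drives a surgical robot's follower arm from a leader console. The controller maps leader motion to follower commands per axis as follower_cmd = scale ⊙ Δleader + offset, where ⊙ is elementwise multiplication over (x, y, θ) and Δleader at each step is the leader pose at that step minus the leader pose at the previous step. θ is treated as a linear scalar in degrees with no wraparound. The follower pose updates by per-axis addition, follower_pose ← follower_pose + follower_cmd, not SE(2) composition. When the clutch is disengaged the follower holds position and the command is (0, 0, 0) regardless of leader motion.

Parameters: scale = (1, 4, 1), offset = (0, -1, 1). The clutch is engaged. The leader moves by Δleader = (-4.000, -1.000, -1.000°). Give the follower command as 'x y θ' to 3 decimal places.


-4.000 -5.000 0.000

axis x: 1·-4.000 + 0 = -4.000
axis y: 4·-1.000 + -1 = -5.000
axis θ: 1·-1.000 + 1 = 0.000


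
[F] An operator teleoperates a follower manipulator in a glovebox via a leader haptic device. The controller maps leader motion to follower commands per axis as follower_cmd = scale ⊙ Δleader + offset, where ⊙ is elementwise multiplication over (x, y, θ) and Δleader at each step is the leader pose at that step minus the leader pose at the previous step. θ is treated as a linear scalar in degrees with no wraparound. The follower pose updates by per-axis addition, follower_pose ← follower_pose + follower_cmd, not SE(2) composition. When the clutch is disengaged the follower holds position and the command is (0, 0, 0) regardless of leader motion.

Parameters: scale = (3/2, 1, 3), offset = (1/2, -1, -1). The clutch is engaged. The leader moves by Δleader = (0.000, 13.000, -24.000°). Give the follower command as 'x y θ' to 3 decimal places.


0.500 12.000 -73.000

axis x: 3/2·0.000 + 1/2 = 0.500
axis y: 1·13.000 + -1 = 12.000
axis θ: 3·-24.000 + -1 = -73.000


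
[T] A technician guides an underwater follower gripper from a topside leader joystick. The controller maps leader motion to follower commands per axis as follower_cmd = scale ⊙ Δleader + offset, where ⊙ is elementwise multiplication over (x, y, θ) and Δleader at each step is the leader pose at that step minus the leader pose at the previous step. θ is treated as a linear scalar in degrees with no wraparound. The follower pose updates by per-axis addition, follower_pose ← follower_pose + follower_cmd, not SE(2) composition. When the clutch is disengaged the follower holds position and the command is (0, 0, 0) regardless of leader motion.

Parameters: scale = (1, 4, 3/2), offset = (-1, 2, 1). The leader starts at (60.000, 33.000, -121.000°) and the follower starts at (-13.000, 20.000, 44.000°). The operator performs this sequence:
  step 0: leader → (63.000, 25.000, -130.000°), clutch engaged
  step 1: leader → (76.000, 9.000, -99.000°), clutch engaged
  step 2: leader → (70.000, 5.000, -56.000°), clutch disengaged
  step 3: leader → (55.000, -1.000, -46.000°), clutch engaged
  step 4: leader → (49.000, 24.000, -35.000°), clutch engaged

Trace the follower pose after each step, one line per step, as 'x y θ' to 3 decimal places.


-11.000 -10.000 31.500
1.000 -72.000 79.000
1.000 -72.000 79.000
-15.000 -94.000 95.000
-22.000 8.000 112.500

step 0: Δleader=(3.000, -8.000, -9.000°), engaged; cmd=(2.000, -30.000, -12.500°) → follower=(-11.000, -10.000, 31.500°)
step 1: Δleader=(13.000, -16.000, 31.000°), engaged; cmd=(12.000, -62.000, 47.500°) → follower=(1.000, -72.000, 79.000°)
step 2: Δleader=(-6.000, -4.000, 43.000°), disengaged; cmd=(0,0,0) → follower holds at (1.000, -72.000, 79.000°)
step 3: Δleader=(-15.000, -6.000, 10.000°), engaged; cmd=(-16.000, -22.000, 16.000°) → follower=(-15.000, -94.000, 95.000°)
step 4: Δleader=(-6.000, 25.000, 11.000°), engaged; cmd=(-7.000, 102.000, 17.500°) → follower=(-22.000, 8.000, 112.500°)


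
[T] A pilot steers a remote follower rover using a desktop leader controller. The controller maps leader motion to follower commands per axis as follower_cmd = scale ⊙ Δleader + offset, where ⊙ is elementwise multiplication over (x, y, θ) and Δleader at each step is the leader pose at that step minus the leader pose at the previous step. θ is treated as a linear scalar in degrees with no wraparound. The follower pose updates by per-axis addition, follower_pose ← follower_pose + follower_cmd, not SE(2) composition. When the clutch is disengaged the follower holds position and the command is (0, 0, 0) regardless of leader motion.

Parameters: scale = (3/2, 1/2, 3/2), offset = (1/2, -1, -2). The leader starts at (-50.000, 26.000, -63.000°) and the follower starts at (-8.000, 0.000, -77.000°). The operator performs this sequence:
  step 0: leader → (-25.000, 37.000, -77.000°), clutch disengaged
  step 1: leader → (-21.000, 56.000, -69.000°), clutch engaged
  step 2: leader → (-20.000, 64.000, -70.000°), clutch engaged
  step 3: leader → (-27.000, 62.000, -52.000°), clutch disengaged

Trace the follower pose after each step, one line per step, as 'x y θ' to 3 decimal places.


step 0: Δleader=(25.000, 11.000, -14.000°), disengaged; cmd=(0,0,0) → follower holds at (-8.000, 0.000, -77.000°)
step 1: Δleader=(4.000, 19.000, 8.000°), engaged; cmd=(6.500, 8.500, 10.000°) → follower=(-1.500, 8.500, -67.000°)
step 2: Δleader=(1.000, 8.000, -1.000°), engaged; cmd=(2.000, 3.000, -3.500°) → follower=(0.500, 11.500, -70.500°)
step 3: Δleader=(-7.000, -2.000, 18.000°), disengaged; cmd=(0,0,0) → follower holds at (0.500, 11.500, -70.500°)

-8.000 0.000 -77.000
-1.500 8.500 -67.000
0.500 11.500 -70.500
0.500 11.500 -70.500


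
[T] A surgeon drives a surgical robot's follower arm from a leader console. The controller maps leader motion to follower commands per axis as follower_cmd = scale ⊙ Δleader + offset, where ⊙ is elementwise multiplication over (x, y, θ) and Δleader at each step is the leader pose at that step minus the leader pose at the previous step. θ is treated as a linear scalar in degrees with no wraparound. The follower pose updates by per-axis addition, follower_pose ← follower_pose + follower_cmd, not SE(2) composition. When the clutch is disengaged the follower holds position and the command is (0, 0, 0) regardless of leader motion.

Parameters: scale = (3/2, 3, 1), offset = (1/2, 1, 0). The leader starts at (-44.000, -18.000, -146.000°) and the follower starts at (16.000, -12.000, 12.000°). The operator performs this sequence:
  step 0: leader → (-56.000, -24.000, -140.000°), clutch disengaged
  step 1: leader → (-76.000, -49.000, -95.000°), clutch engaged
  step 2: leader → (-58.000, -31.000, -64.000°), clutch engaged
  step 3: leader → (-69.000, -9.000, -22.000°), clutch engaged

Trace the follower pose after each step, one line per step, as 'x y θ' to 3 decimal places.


step 0: Δleader=(-12.000, -6.000, 6.000°), disengaged; cmd=(0,0,0) → follower holds at (16.000, -12.000, 12.000°)
step 1: Δleader=(-20.000, -25.000, 45.000°), engaged; cmd=(-29.500, -74.000, 45.000°) → follower=(-13.500, -86.000, 57.000°)
step 2: Δleader=(18.000, 18.000, 31.000°), engaged; cmd=(27.500, 55.000, 31.000°) → follower=(14.000, -31.000, 88.000°)
step 3: Δleader=(-11.000, 22.000, 42.000°), engaged; cmd=(-16.000, 67.000, 42.000°) → follower=(-2.000, 36.000, 130.000°)

16.000 -12.000 12.000
-13.500 -86.000 57.000
14.000 -31.000 88.000
-2.000 36.000 130.000


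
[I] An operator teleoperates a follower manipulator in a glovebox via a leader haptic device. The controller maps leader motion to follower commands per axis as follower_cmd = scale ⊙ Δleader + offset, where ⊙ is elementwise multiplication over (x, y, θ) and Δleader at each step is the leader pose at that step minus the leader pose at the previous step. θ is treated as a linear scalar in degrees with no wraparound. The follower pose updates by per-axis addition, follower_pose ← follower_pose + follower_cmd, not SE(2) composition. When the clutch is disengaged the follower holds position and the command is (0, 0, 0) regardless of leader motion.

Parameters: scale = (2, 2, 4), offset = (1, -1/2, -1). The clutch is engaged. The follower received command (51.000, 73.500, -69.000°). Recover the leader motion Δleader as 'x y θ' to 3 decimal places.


axis x: (51.000 − 1) / (2) = 25.000
axis y: (73.500 − -1/2) / (2) = 37.000
axis θ: (-69.000 − -1) / (4) = -17.000

25.000 37.000 -17.000


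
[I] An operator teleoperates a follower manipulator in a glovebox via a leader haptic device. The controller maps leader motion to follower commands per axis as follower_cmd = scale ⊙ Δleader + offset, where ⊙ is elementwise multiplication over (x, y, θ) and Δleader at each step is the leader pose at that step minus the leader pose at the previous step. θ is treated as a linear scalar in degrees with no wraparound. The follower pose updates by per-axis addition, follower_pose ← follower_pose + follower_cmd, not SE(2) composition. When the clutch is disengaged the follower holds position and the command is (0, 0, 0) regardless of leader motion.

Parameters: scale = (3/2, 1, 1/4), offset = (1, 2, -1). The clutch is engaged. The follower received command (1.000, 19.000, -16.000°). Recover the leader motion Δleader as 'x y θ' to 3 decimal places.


0.000 17.000 -60.000

axis x: (1.000 − 1) / (3/2) = 0.000
axis y: (19.000 − 2) / (1) = 17.000
axis θ: (-16.000 − -1) / (1/4) = -60.000


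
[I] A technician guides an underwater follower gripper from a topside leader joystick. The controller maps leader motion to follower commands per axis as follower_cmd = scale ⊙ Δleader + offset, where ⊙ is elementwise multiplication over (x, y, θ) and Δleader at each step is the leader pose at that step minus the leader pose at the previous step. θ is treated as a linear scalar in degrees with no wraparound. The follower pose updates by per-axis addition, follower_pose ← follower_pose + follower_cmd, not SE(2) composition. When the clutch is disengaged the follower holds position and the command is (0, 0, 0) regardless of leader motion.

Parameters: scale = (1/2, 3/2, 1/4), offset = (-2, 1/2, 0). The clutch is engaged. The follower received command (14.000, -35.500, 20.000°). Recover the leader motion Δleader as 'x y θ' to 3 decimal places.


32.000 -24.000 80.000

axis x: (14.000 − -2) / (1/2) = 32.000
axis y: (-35.500 − 1/2) / (3/2) = -24.000
axis θ: (20.000 − 0) / (1/4) = 80.000


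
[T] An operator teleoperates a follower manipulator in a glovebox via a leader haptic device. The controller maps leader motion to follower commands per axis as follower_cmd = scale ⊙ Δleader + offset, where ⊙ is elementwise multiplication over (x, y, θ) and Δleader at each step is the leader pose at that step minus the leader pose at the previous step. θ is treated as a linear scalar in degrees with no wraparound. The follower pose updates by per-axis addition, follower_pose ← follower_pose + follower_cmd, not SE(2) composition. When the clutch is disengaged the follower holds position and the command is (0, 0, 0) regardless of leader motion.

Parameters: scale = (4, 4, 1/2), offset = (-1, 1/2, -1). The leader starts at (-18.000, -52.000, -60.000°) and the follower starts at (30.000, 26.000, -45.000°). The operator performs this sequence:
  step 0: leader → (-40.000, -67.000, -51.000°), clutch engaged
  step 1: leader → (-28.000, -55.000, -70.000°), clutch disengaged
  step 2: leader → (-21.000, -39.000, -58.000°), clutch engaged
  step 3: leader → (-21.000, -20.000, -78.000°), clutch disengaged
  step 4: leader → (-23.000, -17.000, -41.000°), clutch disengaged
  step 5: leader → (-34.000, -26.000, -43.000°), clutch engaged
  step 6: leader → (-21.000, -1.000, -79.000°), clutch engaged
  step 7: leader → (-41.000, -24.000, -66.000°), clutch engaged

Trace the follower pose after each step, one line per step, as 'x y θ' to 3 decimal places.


step 0: Δleader=(-22.000, -15.000, 9.000°), engaged; cmd=(-89.000, -59.500, 3.500°) → follower=(-59.000, -33.500, -41.500°)
step 1: Δleader=(12.000, 12.000, -19.000°), disengaged; cmd=(0,0,0) → follower holds at (-59.000, -33.500, -41.500°)
step 2: Δleader=(7.000, 16.000, 12.000°), engaged; cmd=(27.000, 64.500, 5.000°) → follower=(-32.000, 31.000, -36.500°)
step 3: Δleader=(0.000, 19.000, -20.000°), disengaged; cmd=(0,0,0) → follower holds at (-32.000, 31.000, -36.500°)
step 4: Δleader=(-2.000, 3.000, 37.000°), disengaged; cmd=(0,0,0) → follower holds at (-32.000, 31.000, -36.500°)
step 5: Δleader=(-11.000, -9.000, -2.000°), engaged; cmd=(-45.000, -35.500, -2.000°) → follower=(-77.000, -4.500, -38.500°)
step 6: Δleader=(13.000, 25.000, -36.000°), engaged; cmd=(51.000, 100.500, -19.000°) → follower=(-26.000, 96.000, -57.500°)
step 7: Δleader=(-20.000, -23.000, 13.000°), engaged; cmd=(-81.000, -91.500, 5.500°) → follower=(-107.000, 4.500, -52.000°)

-59.000 -33.500 -41.500
-59.000 -33.500 -41.500
-32.000 31.000 -36.500
-32.000 31.000 -36.500
-32.000 31.000 -36.500
-77.000 -4.500 -38.500
-26.000 96.000 -57.500
-107.000 4.500 -52.000


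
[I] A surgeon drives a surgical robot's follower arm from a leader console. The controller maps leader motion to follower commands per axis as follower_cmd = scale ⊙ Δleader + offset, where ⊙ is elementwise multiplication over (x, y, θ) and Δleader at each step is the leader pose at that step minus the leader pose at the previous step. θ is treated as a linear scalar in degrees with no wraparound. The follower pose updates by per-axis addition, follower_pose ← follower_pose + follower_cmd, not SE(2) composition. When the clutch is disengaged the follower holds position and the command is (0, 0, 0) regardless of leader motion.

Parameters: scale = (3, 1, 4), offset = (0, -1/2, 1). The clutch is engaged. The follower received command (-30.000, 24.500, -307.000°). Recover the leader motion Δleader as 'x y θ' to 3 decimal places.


axis x: (-30.000 − 0) / (3) = -10.000
axis y: (24.500 − -1/2) / (1) = 25.000
axis θ: (-307.000 − 1) / (4) = -77.000

-10.000 25.000 -77.000


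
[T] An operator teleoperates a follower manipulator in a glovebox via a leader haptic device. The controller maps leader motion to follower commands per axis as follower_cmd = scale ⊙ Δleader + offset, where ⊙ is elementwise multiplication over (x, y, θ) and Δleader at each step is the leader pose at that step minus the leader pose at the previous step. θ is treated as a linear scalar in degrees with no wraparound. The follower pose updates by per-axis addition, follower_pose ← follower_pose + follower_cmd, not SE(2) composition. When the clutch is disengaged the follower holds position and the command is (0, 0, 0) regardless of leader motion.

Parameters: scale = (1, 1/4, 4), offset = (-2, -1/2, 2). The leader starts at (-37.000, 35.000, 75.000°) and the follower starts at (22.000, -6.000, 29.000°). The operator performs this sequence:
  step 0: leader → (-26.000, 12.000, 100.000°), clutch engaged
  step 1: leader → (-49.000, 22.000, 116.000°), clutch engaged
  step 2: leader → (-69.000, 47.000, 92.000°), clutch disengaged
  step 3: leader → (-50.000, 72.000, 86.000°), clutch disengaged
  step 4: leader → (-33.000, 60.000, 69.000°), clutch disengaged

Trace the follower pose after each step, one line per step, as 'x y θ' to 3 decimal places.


31.000 -12.250 131.000
6.000 -10.250 197.000
6.000 -10.250 197.000
6.000 -10.250 197.000
6.000 -10.250 197.000

step 0: Δleader=(11.000, -23.000, 25.000°), engaged; cmd=(9.000, -6.250, 102.000°) → follower=(31.000, -12.250, 131.000°)
step 1: Δleader=(-23.000, 10.000, 16.000°), engaged; cmd=(-25.000, 2.000, 66.000°) → follower=(6.000, -10.250, 197.000°)
step 2: Δleader=(-20.000, 25.000, -24.000°), disengaged; cmd=(0,0,0) → follower holds at (6.000, -10.250, 197.000°)
step 3: Δleader=(19.000, 25.000, -6.000°), disengaged; cmd=(0,0,0) → follower holds at (6.000, -10.250, 197.000°)
step 4: Δleader=(17.000, -12.000, -17.000°), disengaged; cmd=(0,0,0) → follower holds at (6.000, -10.250, 197.000°)


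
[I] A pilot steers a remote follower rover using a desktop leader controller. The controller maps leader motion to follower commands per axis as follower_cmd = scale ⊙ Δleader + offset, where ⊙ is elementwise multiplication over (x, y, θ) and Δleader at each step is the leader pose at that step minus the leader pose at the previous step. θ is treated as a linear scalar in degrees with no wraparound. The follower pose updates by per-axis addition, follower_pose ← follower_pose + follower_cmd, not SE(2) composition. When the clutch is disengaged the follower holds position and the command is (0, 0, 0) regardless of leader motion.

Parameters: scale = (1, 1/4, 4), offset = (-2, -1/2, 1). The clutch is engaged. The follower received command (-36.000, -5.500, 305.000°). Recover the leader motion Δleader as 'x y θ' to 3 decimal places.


-34.000 -20.000 76.000

axis x: (-36.000 − -2) / (1) = -34.000
axis y: (-5.500 − -1/2) / (1/4) = -20.000
axis θ: (305.000 − 1) / (4) = 76.000


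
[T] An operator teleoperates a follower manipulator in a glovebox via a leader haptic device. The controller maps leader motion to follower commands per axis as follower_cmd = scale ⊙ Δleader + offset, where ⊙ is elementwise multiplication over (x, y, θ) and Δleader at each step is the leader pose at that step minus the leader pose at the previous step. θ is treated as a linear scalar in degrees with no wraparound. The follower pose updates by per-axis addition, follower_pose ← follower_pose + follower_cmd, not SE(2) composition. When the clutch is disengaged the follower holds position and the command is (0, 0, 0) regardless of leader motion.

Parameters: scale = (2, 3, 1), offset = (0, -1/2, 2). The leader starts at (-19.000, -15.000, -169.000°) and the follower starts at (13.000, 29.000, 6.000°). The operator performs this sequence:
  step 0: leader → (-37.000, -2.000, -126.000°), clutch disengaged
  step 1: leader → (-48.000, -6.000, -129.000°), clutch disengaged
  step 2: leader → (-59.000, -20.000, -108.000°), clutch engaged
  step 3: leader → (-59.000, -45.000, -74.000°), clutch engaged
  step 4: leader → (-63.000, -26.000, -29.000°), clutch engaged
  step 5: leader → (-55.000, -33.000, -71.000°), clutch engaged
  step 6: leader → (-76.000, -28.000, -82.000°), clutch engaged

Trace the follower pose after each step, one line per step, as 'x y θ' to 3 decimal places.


13.000 29.000 6.000
13.000 29.000 6.000
-9.000 -13.500 29.000
-9.000 -89.000 65.000
-17.000 -32.500 112.000
-1.000 -54.000 72.000
-43.000 -39.500 63.000

step 0: Δleader=(-18.000, 13.000, 43.000°), disengaged; cmd=(0,0,0) → follower holds at (13.000, 29.000, 6.000°)
step 1: Δleader=(-11.000, -4.000, -3.000°), disengaged; cmd=(0,0,0) → follower holds at (13.000, 29.000, 6.000°)
step 2: Δleader=(-11.000, -14.000, 21.000°), engaged; cmd=(-22.000, -42.500, 23.000°) → follower=(-9.000, -13.500, 29.000°)
step 3: Δleader=(0.000, -25.000, 34.000°), engaged; cmd=(0.000, -75.500, 36.000°) → follower=(-9.000, -89.000, 65.000°)
step 4: Δleader=(-4.000, 19.000, 45.000°), engaged; cmd=(-8.000, 56.500, 47.000°) → follower=(-17.000, -32.500, 112.000°)
step 5: Δleader=(8.000, -7.000, -42.000°), engaged; cmd=(16.000, -21.500, -40.000°) → follower=(-1.000, -54.000, 72.000°)
step 6: Δleader=(-21.000, 5.000, -11.000°), engaged; cmd=(-42.000, 14.500, -9.000°) → follower=(-43.000, -39.500, 63.000°)


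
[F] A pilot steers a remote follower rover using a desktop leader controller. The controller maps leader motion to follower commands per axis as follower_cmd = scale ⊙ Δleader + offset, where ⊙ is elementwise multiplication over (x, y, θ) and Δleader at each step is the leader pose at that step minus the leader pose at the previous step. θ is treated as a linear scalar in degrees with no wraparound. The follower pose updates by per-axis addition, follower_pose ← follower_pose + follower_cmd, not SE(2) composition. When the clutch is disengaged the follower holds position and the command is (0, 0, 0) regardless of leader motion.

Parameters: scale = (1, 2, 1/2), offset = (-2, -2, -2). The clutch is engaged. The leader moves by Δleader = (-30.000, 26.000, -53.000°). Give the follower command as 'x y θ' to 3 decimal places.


-32.000 50.000 -28.500

axis x: 1·-30.000 + -2 = -32.000
axis y: 2·26.000 + -2 = 50.000
axis θ: 1/2·-53.000 + -2 = -28.500


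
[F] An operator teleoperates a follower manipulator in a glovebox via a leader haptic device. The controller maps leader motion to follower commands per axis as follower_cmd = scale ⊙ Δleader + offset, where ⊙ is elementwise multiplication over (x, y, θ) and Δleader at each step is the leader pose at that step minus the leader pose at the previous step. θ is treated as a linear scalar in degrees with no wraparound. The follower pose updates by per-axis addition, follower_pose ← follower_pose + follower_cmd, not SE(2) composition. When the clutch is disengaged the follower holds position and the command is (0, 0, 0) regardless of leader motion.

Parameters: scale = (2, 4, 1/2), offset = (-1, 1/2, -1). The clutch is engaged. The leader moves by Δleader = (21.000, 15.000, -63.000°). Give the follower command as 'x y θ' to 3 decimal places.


axis x: 2·21.000 + -1 = 41.000
axis y: 4·15.000 + 1/2 = 60.500
axis θ: 1/2·-63.000 + -1 = -32.500

41.000 60.500 -32.500


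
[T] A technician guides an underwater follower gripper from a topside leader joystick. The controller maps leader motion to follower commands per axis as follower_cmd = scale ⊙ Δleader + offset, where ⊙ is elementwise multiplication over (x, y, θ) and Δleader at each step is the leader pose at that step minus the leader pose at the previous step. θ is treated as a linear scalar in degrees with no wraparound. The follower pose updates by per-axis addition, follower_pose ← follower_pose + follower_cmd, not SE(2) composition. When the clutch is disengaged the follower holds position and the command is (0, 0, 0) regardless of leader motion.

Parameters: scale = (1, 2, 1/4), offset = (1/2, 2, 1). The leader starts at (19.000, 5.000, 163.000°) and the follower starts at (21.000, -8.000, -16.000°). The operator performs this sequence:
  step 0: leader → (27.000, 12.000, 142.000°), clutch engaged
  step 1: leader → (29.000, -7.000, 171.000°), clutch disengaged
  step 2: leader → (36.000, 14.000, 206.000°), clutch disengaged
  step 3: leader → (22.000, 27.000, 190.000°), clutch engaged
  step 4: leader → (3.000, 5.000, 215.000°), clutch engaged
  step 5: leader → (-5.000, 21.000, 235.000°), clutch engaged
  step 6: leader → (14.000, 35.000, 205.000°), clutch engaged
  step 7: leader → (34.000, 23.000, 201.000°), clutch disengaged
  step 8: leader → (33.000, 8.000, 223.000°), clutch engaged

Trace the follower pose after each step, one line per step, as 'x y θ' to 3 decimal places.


step 0: Δleader=(8.000, 7.000, -21.000°), engaged; cmd=(8.500, 16.000, -4.250°) → follower=(29.500, 8.000, -20.250°)
step 1: Δleader=(2.000, -19.000, 29.000°), disengaged; cmd=(0,0,0) → follower holds at (29.500, 8.000, -20.250°)
step 2: Δleader=(7.000, 21.000, 35.000°), disengaged; cmd=(0,0,0) → follower holds at (29.500, 8.000, -20.250°)
step 3: Δleader=(-14.000, 13.000, -16.000°), engaged; cmd=(-13.500, 28.000, -3.000°) → follower=(16.000, 36.000, -23.250°)
step 4: Δleader=(-19.000, -22.000, 25.000°), engaged; cmd=(-18.500, -42.000, 7.250°) → follower=(-2.500, -6.000, -16.000°)
step 5: Δleader=(-8.000, 16.000, 20.000°), engaged; cmd=(-7.500, 34.000, 6.000°) → follower=(-10.000, 28.000, -10.000°)
step 6: Δleader=(19.000, 14.000, -30.000°), engaged; cmd=(19.500, 30.000, -6.500°) → follower=(9.500, 58.000, -16.500°)
step 7: Δleader=(20.000, -12.000, -4.000°), disengaged; cmd=(0,0,0) → follower holds at (9.500, 58.000, -16.500°)
step 8: Δleader=(-1.000, -15.000, 22.000°), engaged; cmd=(-0.500, -28.000, 6.500°) → follower=(9.000, 30.000, -10.000°)

29.500 8.000 -20.250
29.500 8.000 -20.250
29.500 8.000 -20.250
16.000 36.000 -23.250
-2.500 -6.000 -16.000
-10.000 28.000 -10.000
9.500 58.000 -16.500
9.500 58.000 -16.500
9.000 30.000 -10.000


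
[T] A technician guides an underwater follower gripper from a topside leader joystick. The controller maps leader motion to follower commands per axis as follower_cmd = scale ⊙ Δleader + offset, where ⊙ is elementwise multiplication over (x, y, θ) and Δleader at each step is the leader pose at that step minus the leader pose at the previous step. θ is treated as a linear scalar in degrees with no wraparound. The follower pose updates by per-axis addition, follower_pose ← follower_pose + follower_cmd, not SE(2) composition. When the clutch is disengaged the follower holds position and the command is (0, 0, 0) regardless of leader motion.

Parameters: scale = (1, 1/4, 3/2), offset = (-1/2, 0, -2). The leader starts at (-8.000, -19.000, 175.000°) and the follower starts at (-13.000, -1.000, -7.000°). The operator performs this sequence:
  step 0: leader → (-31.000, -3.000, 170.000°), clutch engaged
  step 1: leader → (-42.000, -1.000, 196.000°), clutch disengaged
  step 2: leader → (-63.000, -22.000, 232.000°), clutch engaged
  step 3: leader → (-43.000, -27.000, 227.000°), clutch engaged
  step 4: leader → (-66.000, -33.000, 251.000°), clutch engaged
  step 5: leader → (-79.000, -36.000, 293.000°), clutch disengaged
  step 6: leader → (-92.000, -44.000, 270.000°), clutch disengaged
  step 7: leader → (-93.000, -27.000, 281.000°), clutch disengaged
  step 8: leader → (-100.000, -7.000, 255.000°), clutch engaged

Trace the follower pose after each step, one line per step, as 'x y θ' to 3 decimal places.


step 0: Δleader=(-23.000, 16.000, -5.000°), engaged; cmd=(-23.500, 4.000, -9.500°) → follower=(-36.500, 3.000, -16.500°)
step 1: Δleader=(-11.000, 2.000, 26.000°), disengaged; cmd=(0,0,0) → follower holds at (-36.500, 3.000, -16.500°)
step 2: Δleader=(-21.000, -21.000, 36.000°), engaged; cmd=(-21.500, -5.250, 52.000°) → follower=(-58.000, -2.250, 35.500°)
step 3: Δleader=(20.000, -5.000, -5.000°), engaged; cmd=(19.500, -1.250, -9.500°) → follower=(-38.500, -3.500, 26.000°)
step 4: Δleader=(-23.000, -6.000, 24.000°), engaged; cmd=(-23.500, -1.500, 34.000°) → follower=(-62.000, -5.000, 60.000°)
step 5: Δleader=(-13.000, -3.000, 42.000°), disengaged; cmd=(0,0,0) → follower holds at (-62.000, -5.000, 60.000°)
step 6: Δleader=(-13.000, -8.000, -23.000°), disengaged; cmd=(0,0,0) → follower holds at (-62.000, -5.000, 60.000°)
step 7: Δleader=(-1.000, 17.000, 11.000°), disengaged; cmd=(0,0,0) → follower holds at (-62.000, -5.000, 60.000°)
step 8: Δleader=(-7.000, 20.000, -26.000°), engaged; cmd=(-7.500, 5.000, -41.000°) → follower=(-69.500, 0.000, 19.000°)

-36.500 3.000 -16.500
-36.500 3.000 -16.500
-58.000 -2.250 35.500
-38.500 -3.500 26.000
-62.000 -5.000 60.000
-62.000 -5.000 60.000
-62.000 -5.000 60.000
-62.000 -5.000 60.000
-69.500 0.000 19.000


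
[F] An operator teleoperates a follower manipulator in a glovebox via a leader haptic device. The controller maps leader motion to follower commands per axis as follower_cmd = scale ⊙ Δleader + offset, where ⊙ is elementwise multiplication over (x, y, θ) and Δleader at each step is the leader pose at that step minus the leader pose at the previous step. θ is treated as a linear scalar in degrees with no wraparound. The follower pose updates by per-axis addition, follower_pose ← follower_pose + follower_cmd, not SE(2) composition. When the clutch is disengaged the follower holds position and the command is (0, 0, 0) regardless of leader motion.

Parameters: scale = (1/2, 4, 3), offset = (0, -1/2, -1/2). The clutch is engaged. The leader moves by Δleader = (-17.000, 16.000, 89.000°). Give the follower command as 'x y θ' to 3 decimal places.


-8.500 63.500 266.500

axis x: 1/2·-17.000 + 0 = -8.500
axis y: 4·16.000 + -1/2 = 63.500
axis θ: 3·89.000 + -1/2 = 266.500


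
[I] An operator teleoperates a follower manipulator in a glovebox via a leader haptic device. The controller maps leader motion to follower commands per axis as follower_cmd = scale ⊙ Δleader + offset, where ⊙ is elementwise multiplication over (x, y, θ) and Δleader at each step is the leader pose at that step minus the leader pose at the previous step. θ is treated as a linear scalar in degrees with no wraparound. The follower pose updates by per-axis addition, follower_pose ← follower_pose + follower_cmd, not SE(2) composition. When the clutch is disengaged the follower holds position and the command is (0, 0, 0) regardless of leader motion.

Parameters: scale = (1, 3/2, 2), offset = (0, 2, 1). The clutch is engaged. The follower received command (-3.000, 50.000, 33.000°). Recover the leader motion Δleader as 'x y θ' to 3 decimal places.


-3.000 32.000 16.000

axis x: (-3.000 − 0) / (1) = -3.000
axis y: (50.000 − 2) / (3/2) = 32.000
axis θ: (33.000 − 1) / (2) = 16.000


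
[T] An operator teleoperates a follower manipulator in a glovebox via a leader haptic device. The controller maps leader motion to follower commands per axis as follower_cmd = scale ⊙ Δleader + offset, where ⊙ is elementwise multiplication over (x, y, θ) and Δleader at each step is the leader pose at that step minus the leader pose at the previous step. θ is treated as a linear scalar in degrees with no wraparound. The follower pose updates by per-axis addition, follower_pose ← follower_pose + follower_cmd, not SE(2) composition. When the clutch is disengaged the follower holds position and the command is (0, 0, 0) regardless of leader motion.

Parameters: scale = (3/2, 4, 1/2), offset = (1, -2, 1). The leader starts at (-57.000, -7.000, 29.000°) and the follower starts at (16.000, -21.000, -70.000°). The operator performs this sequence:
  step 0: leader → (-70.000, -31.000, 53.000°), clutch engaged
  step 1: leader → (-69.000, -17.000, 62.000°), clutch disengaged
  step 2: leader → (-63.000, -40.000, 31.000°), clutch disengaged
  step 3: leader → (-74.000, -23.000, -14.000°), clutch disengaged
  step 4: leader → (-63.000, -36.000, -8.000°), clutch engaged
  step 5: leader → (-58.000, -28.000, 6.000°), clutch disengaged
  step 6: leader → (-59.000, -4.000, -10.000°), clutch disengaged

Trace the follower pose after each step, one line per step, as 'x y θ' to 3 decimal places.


-2.500 -119.000 -57.000
-2.500 -119.000 -57.000
-2.500 -119.000 -57.000
-2.500 -119.000 -57.000
15.000 -173.000 -53.000
15.000 -173.000 -53.000
15.000 -173.000 -53.000

step 0: Δleader=(-13.000, -24.000, 24.000°), engaged; cmd=(-18.500, -98.000, 13.000°) → follower=(-2.500, -119.000, -57.000°)
step 1: Δleader=(1.000, 14.000, 9.000°), disengaged; cmd=(0,0,0) → follower holds at (-2.500, -119.000, -57.000°)
step 2: Δleader=(6.000, -23.000, -31.000°), disengaged; cmd=(0,0,0) → follower holds at (-2.500, -119.000, -57.000°)
step 3: Δleader=(-11.000, 17.000, -45.000°), disengaged; cmd=(0,0,0) → follower holds at (-2.500, -119.000, -57.000°)
step 4: Δleader=(11.000, -13.000, 6.000°), engaged; cmd=(17.500, -54.000, 4.000°) → follower=(15.000, -173.000, -53.000°)
step 5: Δleader=(5.000, 8.000, 14.000°), disengaged; cmd=(0,0,0) → follower holds at (15.000, -173.000, -53.000°)
step 6: Δleader=(-1.000, 24.000, -16.000°), disengaged; cmd=(0,0,0) → follower holds at (15.000, -173.000, -53.000°)
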